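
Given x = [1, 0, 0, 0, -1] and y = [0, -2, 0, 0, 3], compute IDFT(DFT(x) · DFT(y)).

(x ⊛ y)[n] = Σ(m=0 to 4) x[m] · y[(n-m) mod 5]

Computing each output sample:
(x ⊛ y)[0] = 2
(x ⊛ y)[1] = -2
(x ⊛ y)[2] = 0
(x ⊛ y)[3] = -3
(x ⊛ y)[4] = 3

x ⊛ y = [2, -2, 0, -3, 3]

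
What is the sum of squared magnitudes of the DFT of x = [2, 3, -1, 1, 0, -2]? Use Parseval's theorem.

Parseval: Σ|x[n]|² = (1/N)Σ|X[k]|², so Σ|X[k]|² = N·Σ|x[n]|² = 6·19.0000

Σ|X[k]|² = N·Σ|x[n]|² = 6·19.0000 = 114.0000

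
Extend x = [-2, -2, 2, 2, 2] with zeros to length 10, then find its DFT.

Original 5-point DFT: [2, -5.2361+3.8042i, -0.7639+2.3511i, -0.7639-2.3511i, -5.2361-3.8042i]
Zero-padded 10-point DFT provides frequency interpolation.

DFT_10([x, 0, ...]) = [2, -5.2361-3.8042i, -5.2361+3.8042i, -0.7639+2.3511i, -0.7639+2.3511i, 2, -0.7639-2.3511i, -0.7639-2.3511i, -5.2361-3.8042i, -5.2361+3.8042i]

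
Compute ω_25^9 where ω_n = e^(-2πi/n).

ω_25^9 = e^(-2πi·9/25)
= cos(-2π·9/25) + i·sin(-2π·9/25)
= cos(-18π/25) + i·sin(-18π/25)

ω_25^9 = cos(-18π/25) + i·sin(-18π/25) = -0.6374-0.7705i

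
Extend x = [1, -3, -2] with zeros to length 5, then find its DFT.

Original 3-point DFT: [-4, 3.5000+0.8660i, 3.5000-0.8660i]
Zero-padded 5-point DFT provides frequency interpolation.

DFT_5([x, 0, ...]) = [-4, 1.6910+4.0287i, 2.8090-0.1388i, 2.8090+0.1388i, 1.6910-4.0287i]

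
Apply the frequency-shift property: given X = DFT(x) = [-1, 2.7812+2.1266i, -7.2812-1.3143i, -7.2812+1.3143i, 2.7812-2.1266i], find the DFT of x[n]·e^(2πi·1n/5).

Modulation property: DFT(ω_5^(-1n)·x[n]) = X[(k-1) mod 5], so circularly shift X by 1 positions.

X[k-1] = [2.7812-2.1266i, -1, 2.7812+2.1266i, -7.2812-1.3143i, -7.2812+1.3143i]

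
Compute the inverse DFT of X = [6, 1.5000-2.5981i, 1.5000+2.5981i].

x[n] = (1/3) Σ(k=0 to 2) X[k] · e^(2πikn/3)

Computing each x[n]:
x[0] = 3
x[1] = 3
x[2] = 0

x = [3, 3, 0]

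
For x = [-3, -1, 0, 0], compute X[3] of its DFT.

X[3] = Σ(n=0 to 3) x[n] · ω_4^(3n) where ω_4 = e^(-2πi/4)
= (-3)·ω_4^0 + (-1)·ω_4^3 + (0)·ω_4^6 + (0)·ω_4^9

X[3] = -3-1i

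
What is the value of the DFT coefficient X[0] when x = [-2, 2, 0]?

X[0] = Σ(n=0 to 2) x[n] · ω_3^0 = Σ x[n]
= (-2) + (2) + (0)

X[0] = 0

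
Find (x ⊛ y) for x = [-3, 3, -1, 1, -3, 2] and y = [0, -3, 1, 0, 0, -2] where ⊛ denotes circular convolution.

(x ⊛ y)[n] = Σ(m=0 to 5) x[m] · y[(n-m) mod 6]

Computing each output sample:
(x ⊛ y)[0] = -15
(x ⊛ y)[1] = 13
(x ⊛ y)[2] = -14
(x ⊛ y)[3] = 12
(x ⊛ y)[4] = -8
(x ⊛ y)[5] = 16

x ⊛ y = [-15, 13, -14, 12, -8, 16]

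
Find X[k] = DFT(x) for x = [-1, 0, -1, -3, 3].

X[k] = Σ(n=0 to 4) x[n] · ω_5^(nk)
where ω_5 = e^(-2πi/5)

Computing each X[k]:
X[0] = -2
X[1] = 3.1631+1.6776i
X[2] = -4.6631+3.6655i
X[3] = -4.6631-3.6655i
X[4] = 3.1631-1.6776i

X = [-2, 3.1631+1.6776i, -4.6631+3.6655i, -4.6631-3.6655i, 3.1631-1.6776i]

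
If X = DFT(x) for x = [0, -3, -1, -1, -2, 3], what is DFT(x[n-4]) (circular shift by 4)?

Time shift by 4: X_shifted[k] = ω_6^(4k) · X[k]
Shifted x = [-1, -1, -2, 3, 0, -3]

DFT(x[n-4]) = [-4, -5, 5.0000-3.4641i, -2, 5.0000+3.4641i, -5]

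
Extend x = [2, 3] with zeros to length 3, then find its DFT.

Original 2-point DFT: [5, -1]
Zero-padded 3-point DFT provides frequency interpolation.

DFT_3([x, 0, ...]) = [5, 0.5000-2.5981i, 0.5000+2.5981i]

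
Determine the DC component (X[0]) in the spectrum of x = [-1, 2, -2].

X[0] = Σ(n=0 to 2) x[n] · ω_3^0 = Σ x[n]
= (-1) + (2) + (-2)

X[0] = -1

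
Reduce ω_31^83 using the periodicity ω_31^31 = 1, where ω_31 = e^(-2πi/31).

Since ω_31^31 = 1, powers reduce modulo 31.
83 mod 31 = 21
So ω_31^83 = ω_31^21 = e^(-2πi·21/31)

ω_31^83 = ω_31^21 = -0.4404+0.8978i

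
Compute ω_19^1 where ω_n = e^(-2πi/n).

ω_19^1 = e^(-2πi·1/19)
= cos(-2π·1/19) + i·sin(-2π·1/19)
= cos(-2π/19) + i·sin(-2π/19)

ω_19^1 = cos(-2π/19) + i·sin(-2π/19) = 0.9458-0.3247i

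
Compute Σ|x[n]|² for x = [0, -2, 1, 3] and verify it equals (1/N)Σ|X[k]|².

Time domain:
Σ|x[n]|² = |0|² + |-2|² + |1|² + |3|² = 14.0000

Frequency domain:
(1/4)Σ|X[k]|² = (1/4)(|2|² + |-1+5i|² + |0|² + |-1-5i|²) = (1/4)·56.0000 = 14.0000

Both sides agree, confirming Parseval's theorem.

Σ|x[n]|² = (1/N)Σ|X[k]|² = 14.0000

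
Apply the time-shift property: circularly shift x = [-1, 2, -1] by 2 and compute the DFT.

Time shift by 2: X_shifted[k] = ω_3^(2k) · X[k]
Shifted x = [2, -1, -1]

DFT(x[n-2]) = [0, 3, 3]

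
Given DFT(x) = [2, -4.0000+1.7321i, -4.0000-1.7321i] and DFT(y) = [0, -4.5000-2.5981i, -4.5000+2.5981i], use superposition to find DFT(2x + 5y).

By linearity: DFT(2x + 5y) = 2·DFT(x) + 5·DFT(y)
= 2·[2, -4.0000+1.7321i, -4.0000-1.7321i] + 5·[0, -4.5000-2.5981i, -4.5000+2.5981i]

Computing element-wise:
Z[0] = 2·(2) + 5·(0) = 4
Z[1] = 2·(-4.0000+1.7321i) + 5·(-4.5000-2.5981i) = -30.5000-9.5263i
Z[2] = 2·(-4.0000-1.7321i) + 5·(-4.5000+2.5981i) = -30.5000+9.5263i

DFT(2x + 5y) = 2·X + 5·Y = [4, -30.5000-9.5263i, -30.5000+9.5263i]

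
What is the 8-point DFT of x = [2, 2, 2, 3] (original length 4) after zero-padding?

Original 4-point DFT: [9, 1i, -1, -1i]
Zero-padded 8-point DFT provides frequency interpolation.

DFT_8([x, 0, ...]) = [9, 1.2929-5.5355i, 1i, 2.7071-1.5355i, -1, 2.7071+1.5355i, -1i, 1.2929+5.5355i]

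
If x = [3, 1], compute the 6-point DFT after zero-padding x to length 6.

Original 2-point DFT: [4, 2]
Zero-padded 6-point DFT provides frequency interpolation.

DFT_6([x, 0, ...]) = [4, 3.5000-0.8660i, 2.5000-0.8660i, 2, 2.5000+0.8660i, 3.5000+0.8660i]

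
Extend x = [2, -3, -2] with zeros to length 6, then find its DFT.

Original 3-point DFT: [-3, 4.5000+0.8660i, 4.5000-0.8660i]
Zero-padded 6-point DFT provides frequency interpolation.

DFT_6([x, 0, ...]) = [-3, 1.5000+4.3301i, 4.5000+0.8660i, 3, 4.5000-0.8660i, 1.5000-4.3301i]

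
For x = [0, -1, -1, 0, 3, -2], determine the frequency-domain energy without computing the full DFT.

Parseval: Σ|x[n]|² = (1/N)Σ|X[k]|², so Σ|X[k]|² = N·Σ|x[n]|² = 6·15.0000

Σ|X[k]|² = N·Σ|x[n]|² = 6·15.0000 = 90.0000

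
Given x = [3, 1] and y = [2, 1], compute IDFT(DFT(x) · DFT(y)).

(x ⊛ y)[n] = Σ(m=0 to 1) x[m] · y[(n-m) mod 2]

Computing each output sample:
(x ⊛ y)[0] = 7
(x ⊛ y)[1] = 5

x ⊛ y = [7, 5]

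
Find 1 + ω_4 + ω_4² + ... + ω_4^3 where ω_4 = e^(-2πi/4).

Sum of all nth roots of unity equals 0 for n > 1 (geometric series with r ≠ 1).

0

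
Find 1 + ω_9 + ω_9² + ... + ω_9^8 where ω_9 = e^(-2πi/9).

Sum of all nth roots of unity equals 0 for n > 1 (geometric series with r ≠ 1).

0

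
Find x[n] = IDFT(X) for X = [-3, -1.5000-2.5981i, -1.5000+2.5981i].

x[n] = (1/3) Σ(k=0 to 2) X[k] · e^(2πikn/3)

Computing each x[n]:
x[0] = -2
x[1] = 1
x[2] = -2

x = [-2, 1, -2]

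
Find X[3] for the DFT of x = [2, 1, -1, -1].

X[3] = Σ(n=0 to 3) x[n] · ω_4^(3n) where ω_4 = e^(-2πi/4)
= (2)·ω_4^0 + (1)·ω_4^3 + (-1)·ω_4^6 + (-1)·ω_4^9

X[3] = 3+2i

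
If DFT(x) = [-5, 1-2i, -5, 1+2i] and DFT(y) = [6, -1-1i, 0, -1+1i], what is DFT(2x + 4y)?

By linearity: DFT(2x + 4y) = 2·DFT(x) + 4·DFT(y)
= 2·[-5, 1-2i, -5, 1+2i] + 4·[6, -1-1i, 0, -1+1i]

Computing element-wise:
Z[0] = 2·(-5) + 4·(6) = 14
Z[1] = 2·(1-2i) + 4·(-1-1i) = -2-8i
Z[2] = 2·(-5) + 4·(0) = -10
Z[3] = 2·(1+2i) + 4·(-1+1i) = -2+8i

DFT(2x + 4y) = 2·X + 4·Y = [14, -2-8i, -10, -2+8i]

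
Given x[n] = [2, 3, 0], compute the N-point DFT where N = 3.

X[k] = Σ(n=0 to 2) x[n] · ω_3^(nk)
where ω_3 = e^(-2πi/3)

Computing each X[k]:
X[0] = 5
X[1] = 0.5000-2.5981i
X[2] = 0.5000+2.5981i

X = [5, 0.5000-2.5981i, 0.5000+2.5981i]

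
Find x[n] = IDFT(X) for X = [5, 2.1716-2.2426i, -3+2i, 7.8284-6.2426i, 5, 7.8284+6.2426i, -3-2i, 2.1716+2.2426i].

x[n] = (1/8) Σ(k=0 to 7) X[k] · e^(2πikn/8)

Computing each x[n]:
x[0] = 3
x[1] = 0
x[2] = 1
x[3] = 3
x[4] = -2
x[5] = -1
x[6] = 3
x[7] = -2

x = [3, 0, 1, 3, -2, -1, 3, -2]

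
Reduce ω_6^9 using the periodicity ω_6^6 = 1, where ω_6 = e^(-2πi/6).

Since ω_6^6 = 1, powers reduce modulo 6.
9 mod 6 = 3
So ω_6^9 = ω_6^3 = e^(-2πi·3/6)

ω_6^9 = ω_6^3 = -1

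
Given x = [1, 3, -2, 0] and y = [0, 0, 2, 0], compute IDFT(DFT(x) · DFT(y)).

(x ⊛ y)[n] = Σ(m=0 to 3) x[m] · y[(n-m) mod 4]

Computing each output sample:
(x ⊛ y)[0] = -4
(x ⊛ y)[1] = 0
(x ⊛ y)[2] = 2
(x ⊛ y)[3] = 6

x ⊛ y = [-4, 0, 2, 6]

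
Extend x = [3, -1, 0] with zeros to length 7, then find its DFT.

Original 3-point DFT: [2, 3.5000+0.8660i, 3.5000-0.8660i]
Zero-padded 7-point DFT provides frequency interpolation.

DFT_7([x, 0, ...]) = [2, 2.3765+0.7818i, 3.2225+0.9749i, 3.9010+0.4339i, 3.9010-0.4339i, 3.2225-0.9749i, 2.3765-0.7818i]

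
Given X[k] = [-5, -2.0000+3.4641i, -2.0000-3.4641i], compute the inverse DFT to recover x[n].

x[n] = (1/3) Σ(k=0 to 2) X[k] · e^(2πikn/3)

Computing each x[n]:
x[0] = -3
x[1] = -3
x[2] = 1

x = [-3, -3, 1]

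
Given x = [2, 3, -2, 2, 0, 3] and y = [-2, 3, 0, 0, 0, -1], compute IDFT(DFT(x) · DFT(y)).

(x ⊛ y)[n] = Σ(m=0 to 5) x[m] · y[(n-m) mod 6]

Computing each output sample:
(x ⊛ y)[0] = 2
(x ⊛ y)[1] = 2
(x ⊛ y)[2] = 11
(x ⊛ y)[3] = -10
(x ⊛ y)[4] = 3
(x ⊛ y)[5] = -8

x ⊛ y = [2, 2, 11, -10, 3, -8]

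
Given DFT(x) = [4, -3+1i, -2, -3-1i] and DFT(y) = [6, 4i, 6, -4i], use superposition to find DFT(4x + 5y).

By linearity: DFT(4x + 5y) = 4·DFT(x) + 5·DFT(y)
= 4·[4, -3+1i, -2, -3-1i] + 5·[6, 4i, 6, -4i]

Computing element-wise:
Z[0] = 4·(4) + 5·(6) = 46
Z[1] = 4·(-3+1i) + 5·(4i) = -12+24i
Z[2] = 4·(-2) + 5·(6) = 22
Z[3] = 4·(-3-1i) + 5·(-4i) = -12-24i

DFT(4x + 5y) = 4·X + 5·Y = [46, -12+24i, 22, -12-24i]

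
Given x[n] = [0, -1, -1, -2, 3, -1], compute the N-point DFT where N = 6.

X[k] = Σ(n=0 to 5) x[n] · ω_6^(nk)
where ω_6 = e^(-2πi/6)

Computing each X[k]:
X[0] = -2
X[1] = 3.4641i
X[2] = -2.0000-3.4641i
X[3] = 6
X[4] = -2.0000+3.4641i
X[5] = -3.4641i

X = [-2, 3.4641i, -2.0000-3.4641i, 6, -2.0000+3.4641i, -3.4641i]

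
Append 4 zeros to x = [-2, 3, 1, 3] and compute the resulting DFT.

Original 4-point DFT: [5, -3, -7, -3]
Zero-padded 8-point DFT provides frequency interpolation.

DFT_8([x, 0, ...]) = [5, -2.0000-5.2426i, -3, -2.0000-3.2426i, -7, -2.0000+3.2426i, -3, -2.0000+5.2426i]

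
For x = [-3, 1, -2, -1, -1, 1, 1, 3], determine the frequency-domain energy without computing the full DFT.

Parseval: Σ|x[n]|² = (1/N)Σ|X[k]|², so Σ|X[k]|² = N·Σ|x[n]|² = 8·27.0000

Σ|X[k]|² = N·Σ|x[n]|² = 8·27.0000 = 216.0000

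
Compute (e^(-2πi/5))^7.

Since ω_5^5 = 1, powers reduce modulo 5.
7 mod 5 = 2
So ω_5^7 = ω_5^2 = e^(-2πi·2/5)

ω_5^7 = ω_5^2 = -0.8090-0.5878i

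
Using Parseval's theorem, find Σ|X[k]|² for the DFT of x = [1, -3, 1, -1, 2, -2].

Parseval: Σ|x[n]|² = (1/N)Σ|X[k]|², so Σ|X[k]|² = N·Σ|x[n]|² = 6·20.0000

Σ|X[k]|² = N·Σ|x[n]|² = 6·20.0000 = 120.0000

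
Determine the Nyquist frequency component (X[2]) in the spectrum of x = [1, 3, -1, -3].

X[2] = Σ(n=0 to 3) x[n] · ω_4^(2n) where ω_4 = e^(-2πi/4)
= (1)·ω_4^0 + (3)·ω_4^2 + (-1)·ω_4^4 + (-3)·ω_4^6

X[2] = 0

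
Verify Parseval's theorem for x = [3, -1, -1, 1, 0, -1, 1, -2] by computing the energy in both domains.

Time domain:
Σ|x[n]|² = |3|² + |-1|² + |-1|² + |1|² + |0|² + |-1|² + |1|² + |-2|² = 18.0000

Frequency domain:
(1/8)Σ|X[k]|² = (1/8)(|0|² + |0.8787-0.1213i|² + |3+1i|² + |5.1213-4.1213i|² + |6|² + |5.1213+4.1213i|² + |3-1i|² + |0.8787+0.1213i|²) = (1/8)·144.0000 = 18.0000

Both sides agree, confirming Parseval's theorem.

Σ|x[n]|² = (1/N)Σ|X[k]|² = 18.0000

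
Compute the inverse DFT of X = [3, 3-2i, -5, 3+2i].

x[n] = (1/4) Σ(k=0 to 3) X[k] · e^(2πikn/4)

Computing each x[n]:
x[0] = 1
x[1] = 3
x[2] = -2
x[3] = 1

x = [1, 3, -2, 1]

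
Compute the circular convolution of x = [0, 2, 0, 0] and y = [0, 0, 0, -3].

(x ⊛ y)[n] = Σ(m=0 to 3) x[m] · y[(n-m) mod 4]

Computing each output sample:
(x ⊛ y)[0] = -6
(x ⊛ y)[1] = 0
(x ⊛ y)[2] = 0
(x ⊛ y)[3] = 0

x ⊛ y = [-6, 0, 0, 0]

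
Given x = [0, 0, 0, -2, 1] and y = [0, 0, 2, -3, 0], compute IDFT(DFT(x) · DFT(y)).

(x ⊛ y)[n] = Σ(m=0 to 4) x[m] · y[(n-m) mod 5]

Computing each output sample:
(x ⊛ y)[0] = -4
(x ⊛ y)[1] = 8
(x ⊛ y)[2] = -3
(x ⊛ y)[3] = 0
(x ⊛ y)[4] = 0

x ⊛ y = [-4, 8, -3, 0, 0]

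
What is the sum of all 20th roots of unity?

Sum of all nth roots of unity equals 0 for n > 1 (geometric series with r ≠ 1).

0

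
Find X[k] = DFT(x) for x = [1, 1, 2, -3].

X[k] = Σ(n=0 to 3) x[n] · ω_4^(nk)
where ω_4 = e^(-2πi/4)

Computing each X[k]:
X[0] = 1
X[1] = -1-4i
X[2] = 5
X[3] = -1+4i

X = [1, -1-4i, 5, -1+4i]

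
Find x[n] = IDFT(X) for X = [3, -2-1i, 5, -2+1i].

x[n] = (1/4) Σ(k=0 to 3) X[k] · e^(2πikn/4)

Computing each x[n]:
x[0] = 1
x[1] = 0
x[2] = 3
x[3] = -1

x = [1, 0, 3, -1]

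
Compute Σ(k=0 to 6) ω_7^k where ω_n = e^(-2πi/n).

Sum of all nth roots of unity equals 0 for n > 1 (geometric series with r ≠ 1).

0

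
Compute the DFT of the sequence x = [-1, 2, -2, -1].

X[k] = Σ(n=0 to 3) x[n] · ω_4^(nk)
where ω_4 = e^(-2πi/4)

Computing each X[k]:
X[0] = -2
X[1] = 1-3i
X[2] = -4
X[3] = 1+3i

X = [-2, 1-3i, -4, 1+3i]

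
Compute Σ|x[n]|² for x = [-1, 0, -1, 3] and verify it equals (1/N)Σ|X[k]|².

Time domain:
Σ|x[n]|² = |-1|² + |0|² + |-1|² + |3|² = 11.0000

Frequency domain:
(1/4)Σ|X[k]|² = (1/4)(|1|² + |3i|² + |-5|² + |-3i|²) = (1/4)·44.0000 = 11.0000

Both sides agree, confirming Parseval's theorem.

Σ|x[n]|² = (1/N)Σ|X[k]|² = 11.0000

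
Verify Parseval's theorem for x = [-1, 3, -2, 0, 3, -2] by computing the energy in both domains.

Time domain:
Σ|x[n]|² = |-1|² + |3|² + |-2|² + |0|² + |3|² + |-2|² = 27.0000

Frequency domain:
(1/6)Σ|X[k]|² = (1/6)(|1|² + |-1|² + |-2.0000-8.6603i|² + |-1|² + |-2.0000+8.6603i|² + |-1|²) = (1/6)·162.0000 = 27.0000

Both sides agree, confirming Parseval's theorem.

Σ|x[n]|² = (1/N)Σ|X[k]|² = 27.0000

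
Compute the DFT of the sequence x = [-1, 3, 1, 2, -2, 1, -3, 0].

X[k] = Σ(n=0 to 7) x[n] · ω_8^(nk)
where ω_8 = e^(-2πi/8)

Computing each X[k]:
X[0] = 1
X[1] = 1.0000-6.8284i
X[2] = -1-2i
X[3] = 1.0000+1.1716i
X[4] = -11
X[5] = 1.0000-1.1716i
X[6] = -1+2i
X[7] = 1.0000+6.8284i

X = [1, 1.0000-6.8284i, -1-2i, 1.0000+1.1716i, -11, 1.0000-1.1716i, -1+2i, 1.0000+6.8284i]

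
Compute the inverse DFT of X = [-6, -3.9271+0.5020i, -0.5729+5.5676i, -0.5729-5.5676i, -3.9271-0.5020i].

x[n] = (1/5) Σ(k=0 to 4) X[k] · e^(2πikn/5)

Computing each x[n]:
x[0] = -3
x[1] = -3
x[2] = 2
x[3] = -2
x[4] = 0

x = [-3, -3, 2, -2, 0]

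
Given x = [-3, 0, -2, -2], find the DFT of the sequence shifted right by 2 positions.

Time shift by 2: X_shifted[k] = ω_4^(2k) · X[k]
Shifted x = [-2, -2, -3, 0]

DFT(x[n-2]) = [-7, 1+2i, -3, 1-2i]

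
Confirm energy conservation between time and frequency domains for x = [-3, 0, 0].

Time domain:
Σ|x[n]|² = |-3|² + |0|² + |0|² = 9.0000

Frequency domain:
(1/3)Σ|X[k]|² = (1/3)(|-3|² + |-3|² + |-3|²) = (1/3)·27.0000 = 9.0000

Both sides agree, confirming Parseval's theorem.

Σ|x[n]|² = (1/N)Σ|X[k]|² = 9.0000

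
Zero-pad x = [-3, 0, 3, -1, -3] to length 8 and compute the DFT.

Original 5-point DFT: [-4, -5.5451-5.2043i, 0.0451+2.0409i, 0.0451-2.0409i, -5.5451+5.2043i]
Zero-padded 8-point DFT provides frequency interpolation.

DFT_8([x, 0, ...]) = [-4, 0.7071-2.2929i, -9-1i, -0.7071+3.7071i, -2, -0.7071-3.7071i, -9+1i, 0.7071+2.2929i]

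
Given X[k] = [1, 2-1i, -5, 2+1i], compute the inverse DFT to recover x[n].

x[n] = (1/4) Σ(k=0 to 3) X[k] · e^(2πikn/4)

Computing each x[n]:
x[0] = 0
x[1] = 2
x[2] = -2
x[3] = 1

x = [0, 2, -2, 1]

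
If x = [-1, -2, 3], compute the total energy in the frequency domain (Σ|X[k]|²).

Parseval: Σ|x[n]|² = (1/N)Σ|X[k]|², so Σ|X[k]|² = N·Σ|x[n]|² = 3·14.0000

Σ|X[k]|² = N·Σ|x[n]|² = 3·14.0000 = 42.0000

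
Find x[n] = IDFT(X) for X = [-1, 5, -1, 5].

x[n] = (1/4) Σ(k=0 to 3) X[k] · e^(2πikn/4)

Computing each x[n]:
x[0] = 2
x[1] = 0
x[2] = -3
x[3] = 0

x = [2, 0, -3, 0]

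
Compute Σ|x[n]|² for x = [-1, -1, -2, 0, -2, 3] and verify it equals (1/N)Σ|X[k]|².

Time domain:
Σ|x[n]|² = |-1|² + |-1|² + |-2|² + |0|² + |-2|² + |3|² = 19.0000

Frequency domain:
(1/6)Σ|X[k]|² = (1/6)(|-3|² + |2.0000+3.4641i|² + |3.4641i|² + |-7|² + |-3.4641i|² + |2.0000-3.4641i|²) = (1/6)·114.0000 = 19.0000

Both sides agree, confirming Parseval's theorem.

Σ|x[n]|² = (1/N)Σ|X[k]|² = 19.0000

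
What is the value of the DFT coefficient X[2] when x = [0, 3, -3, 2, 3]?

X[2] = Σ(n=0 to 4) x[n] · ω_5^(2n) where ω_5 = e^(-2πi/5)
= (0)·ω_5^0 + (3)·ω_5^2 + (-3)·ω_5^4 + (2)·ω_5^6 + (3)·ω_5^8

X[2] = -5.1631-4.7553i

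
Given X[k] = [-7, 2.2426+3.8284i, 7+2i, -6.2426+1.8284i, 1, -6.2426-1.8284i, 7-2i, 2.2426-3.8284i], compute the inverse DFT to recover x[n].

x[n] = (1/8) Σ(k=0 to 7) X[k] · e^(2πikn/8)

Computing each x[n]:
x[0] = 0
x[1] = -1
x[2] = -3
x[3] = -3
x[4] = 2
x[5] = -2
x[6] = -2
x[7] = 2

x = [0, -1, -3, -3, 2, -2, -2, 2]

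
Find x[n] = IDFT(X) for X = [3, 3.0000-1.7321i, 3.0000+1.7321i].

x[n] = (1/3) Σ(k=0 to 2) X[k] · e^(2πikn/3)

Computing each x[n]:
x[0] = 3
x[1] = 1
x[2] = -1

x = [3, 1, -1]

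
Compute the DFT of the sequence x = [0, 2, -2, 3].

X[k] = Σ(n=0 to 3) x[n] · ω_4^(nk)
where ω_4 = e^(-2πi/4)

Computing each X[k]:
X[0] = 3
X[1] = 2+1i
X[2] = -7
X[3] = 2-1i

X = [3, 2+1i, -7, 2-1i]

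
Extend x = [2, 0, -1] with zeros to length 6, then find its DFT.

Original 3-point DFT: [1, 2.5000-0.8660i, 2.5000+0.8660i]
Zero-padded 6-point DFT provides frequency interpolation.

DFT_6([x, 0, ...]) = [1, 2.5000+0.8660i, 2.5000-0.8660i, 1, 2.5000+0.8660i, 2.5000-0.8660i]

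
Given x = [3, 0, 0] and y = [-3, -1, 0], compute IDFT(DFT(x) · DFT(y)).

(x ⊛ y)[n] = Σ(m=0 to 2) x[m] · y[(n-m) mod 3]

Computing each output sample:
(x ⊛ y)[0] = -9
(x ⊛ y)[1] = -3
(x ⊛ y)[2] = 0

x ⊛ y = [-9, -3, 0]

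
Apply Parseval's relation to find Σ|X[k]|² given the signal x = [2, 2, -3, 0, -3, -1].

Parseval: Σ|x[n]|² = (1/N)Σ|X[k]|², so Σ|X[k]|² = N·Σ|x[n]|² = 6·27.0000

Σ|X[k]|² = N·Σ|x[n]|² = 6·27.0000 = 162.0000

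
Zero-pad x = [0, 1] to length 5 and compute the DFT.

Original 2-point DFT: [1, -1]
Zero-padded 5-point DFT provides frequency interpolation.

DFT_5([x, 0, ...]) = [1, 0.3090-0.9511i, -0.8090-0.5878i, -0.8090+0.5878i, 0.3090+0.9511i]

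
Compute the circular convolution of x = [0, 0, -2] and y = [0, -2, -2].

(x ⊛ y)[n] = Σ(m=0 to 2) x[m] · y[(n-m) mod 3]

Computing each output sample:
(x ⊛ y)[0] = 4
(x ⊛ y)[1] = 4
(x ⊛ y)[2] = 0

x ⊛ y = [4, 4, 0]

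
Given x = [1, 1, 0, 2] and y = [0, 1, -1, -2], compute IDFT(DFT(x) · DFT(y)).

(x ⊛ y)[n] = Σ(m=0 to 3) x[m] · y[(n-m) mod 4]

Computing each output sample:
(x ⊛ y)[0] = 0
(x ⊛ y)[1] = -1
(x ⊛ y)[2] = -4
(x ⊛ y)[3] = -3

x ⊛ y = [0, -1, -4, -3]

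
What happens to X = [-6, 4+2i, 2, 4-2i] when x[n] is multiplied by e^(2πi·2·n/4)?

Modulation property: DFT(ω_4^(-2n)·x[n]) = X[(k-2) mod 4], so circularly shift X by 2 positions.

X[k-2] = [2, 4-2i, -6, 4+2i]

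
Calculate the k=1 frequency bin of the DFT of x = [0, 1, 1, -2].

X[1] = Σ(n=0 to 3) x[n] · ω_4^(1n) where ω_4 = e^(-2πi/4)
= (0)·ω_4^0 + (1)·ω_4^1 + (1)·ω_4^2 + (-2)·ω_4^3

X[1] = -1-3i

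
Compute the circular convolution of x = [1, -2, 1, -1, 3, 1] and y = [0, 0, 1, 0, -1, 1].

(x ⊛ y)[n] = Σ(m=0 to 5) x[m] · y[(n-m) mod 6]

Computing each output sample:
(x ⊛ y)[0] = 0
(x ⊛ y)[1] = 3
(x ⊛ y)[2] = -3
(x ⊛ y)[3] = 0
(x ⊛ y)[4] = 1
(x ⊛ y)[5] = 2

x ⊛ y = [0, 3, -3, 0, 1, 2]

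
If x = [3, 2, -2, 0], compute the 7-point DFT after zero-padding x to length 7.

Original 4-point DFT: [3, 5-2i, -1, 5+2i]
Zero-padded 7-point DFT provides frequency interpolation.

DFT_7([x, 0, ...]) = [3, 4.6920+0.3862i, 4.3569-2.8176i, -0.0489-2.4314i, -0.0489+2.4314i, 4.3569+2.8176i, 4.6920-0.3862i]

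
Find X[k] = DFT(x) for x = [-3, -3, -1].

X[k] = Σ(n=0 to 2) x[n] · ω_3^(nk)
where ω_3 = e^(-2πi/3)

Computing each X[k]:
X[0] = -7
X[1] = -1.0000+1.7321i
X[2] = -1.0000-1.7321i

X = [-7, -1.0000+1.7321i, -1.0000-1.7321i]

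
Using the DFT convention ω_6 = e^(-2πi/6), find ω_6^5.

ω_6^5 = e^(-2πi·5/6)
= cos(-2π·5/6) + i·sin(-2π·5/6)
= cos(-10π/6) + i·sin(-10π/6)

ω_6^5 = cos(-10π/6) + i·sin(-10π/6) = 0.5000+0.8660i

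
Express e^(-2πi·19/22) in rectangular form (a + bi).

ω_22^19 = e^(-2πi·19/22)
= cos(-2π·19/22) + i·sin(-2π·19/22)
= cos(-38π/22) + i·sin(-38π/22)

ω_22^19 = cos(-38π/22) + i·sin(-38π/22) = 0.6549+0.7557i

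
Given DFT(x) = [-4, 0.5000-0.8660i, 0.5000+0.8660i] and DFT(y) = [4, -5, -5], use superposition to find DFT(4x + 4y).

By linearity: DFT(4x + 4y) = 4·DFT(x) + 4·DFT(y)
= 4·[-4, 0.5000-0.8660i, 0.5000+0.8660i] + 4·[4, -5, -5]

Computing element-wise:
Z[0] = 4·(-4) + 4·(4) = 0
Z[1] = 4·(0.5000-0.8660i) + 4·(-5) = -18.0000-3.4640i
Z[2] = 4·(0.5000+0.8660i) + 4·(-5) = -18.0000+3.4640i

DFT(4x + 4y) = 4·X + 4·Y = [0, -18.0000-3.4640i, -18.0000+3.4640i]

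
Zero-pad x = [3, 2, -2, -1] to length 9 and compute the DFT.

Original 4-point DFT: [2, 5-3i, 0, 5+3i]
Zero-padded 9-point DFT provides frequency interpolation.

DFT_9([x, 0, ...]) = [2, 4.6848+1.5501i, 5.7267-2.1516i, 2.0000-3.4641i, 0.0885-1.1036i, 0.0885+1.1036i, 2.0000+3.4641i, 5.7267+2.1516i, 4.6848-1.5501i]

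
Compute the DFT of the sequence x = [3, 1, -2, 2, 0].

X[k] = Σ(n=0 to 4) x[n] · ω_5^(nk)
where ω_5 = e^(-2πi/5)

Computing each X[k]:
X[0] = 4
X[1] = 3.3090+1.4001i
X[2] = 2.1910-4.3920i
X[3] = 2.1910+4.3920i
X[4] = 3.3090-1.4001i

X = [4, 3.3090+1.4001i, 2.1910-4.3920i, 2.1910+4.3920i, 3.3090-1.4001i]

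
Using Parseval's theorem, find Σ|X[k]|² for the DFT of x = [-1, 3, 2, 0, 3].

Parseval: Σ|x[n]|² = (1/N)Σ|X[k]|², so Σ|X[k]|² = N·Σ|x[n]|² = 5·23.0000

Σ|X[k]|² = N·Σ|x[n]|² = 5·23.0000 = 115.0000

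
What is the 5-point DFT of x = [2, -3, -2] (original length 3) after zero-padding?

Original 3-point DFT: [-3, 4.5000+0.8660i, 4.5000-0.8660i]
Zero-padded 5-point DFT provides frequency interpolation.

DFT_5([x, 0, ...]) = [-3, 2.6910+4.0287i, 3.8090-0.1388i, 3.8090+0.1388i, 2.6910-4.0287i]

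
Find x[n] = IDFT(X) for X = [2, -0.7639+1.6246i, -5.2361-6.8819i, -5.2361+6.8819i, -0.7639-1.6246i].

x[n] = (1/5) Σ(k=0 to 4) X[k] · e^(2πikn/5)

Computing each x[n]:
x[0] = -2
x[1] = 3
x[2] = -3
x[3] = 3
x[4] = 1

x = [-2, 3, -3, 3, 1]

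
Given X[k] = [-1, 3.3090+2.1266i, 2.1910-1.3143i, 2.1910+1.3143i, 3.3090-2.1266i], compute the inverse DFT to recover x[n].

x[n] = (1/5) Σ(k=0 to 4) X[k] · e^(2πikn/5)

Computing each x[n]:
x[0] = 2
x[1] = -1
x[2] = -2
x[3] = 0
x[4] = 0

x = [2, -1, -2, 0, 0]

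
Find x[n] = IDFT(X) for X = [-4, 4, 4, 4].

x[n] = (1/4) Σ(k=0 to 3) X[k] · e^(2πikn/4)

Computing each x[n]:
x[0] = 2
x[1] = -2
x[2] = -2
x[3] = -2

x = [2, -2, -2, -2]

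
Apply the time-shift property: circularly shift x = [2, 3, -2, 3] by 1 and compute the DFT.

Time shift by 1: X_shifted[k] = ω_4^(1k) · X[k]
Shifted x = [3, 2, 3, -2]

DFT(x[n-1]) = [6, -4i, 6, 4i]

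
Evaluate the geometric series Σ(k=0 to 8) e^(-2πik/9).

Sum of all nth roots of unity equals 0 for n > 1 (geometric series with r ≠ 1).

0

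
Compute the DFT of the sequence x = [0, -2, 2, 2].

X[k] = Σ(n=0 to 3) x[n] · ω_4^(nk)
where ω_4 = e^(-2πi/4)

Computing each X[k]:
X[0] = 2
X[1] = -2+4i
X[2] = 2
X[3] = -2-4i

X = [2, -2+4i, 2, -2-4i]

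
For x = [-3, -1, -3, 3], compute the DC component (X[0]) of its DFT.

X[0] = Σ(n=0 to 3) x[n] · ω_4^0 = Σ x[n]
= (-3) + (-1) + (-3) + (3)

X[0] = -4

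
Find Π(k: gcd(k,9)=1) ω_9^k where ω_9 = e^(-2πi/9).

The primitive 9th roots of unity are ω_9^k for k coprime to 9: k ∈ {1, 2, 4, 5, 7, 8}
Their product equals the constant term of the cyclotomic polynomial Φ_9(x) up to sign.
For n ≥ 3, the product of all primitive nth roots of unity is 1. (For n=1 it is 1; for n=2 it is -1.)

1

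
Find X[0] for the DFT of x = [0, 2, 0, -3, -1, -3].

X[0] = Σ(n=0 to 5) x[n] · ω_6^0 = Σ x[n]
= (0) + (2) + (0) + (-3) + (-1) + (-3)

X[0] = -5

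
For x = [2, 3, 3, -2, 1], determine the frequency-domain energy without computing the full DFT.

Parseval: Σ|x[n]|² = (1/N)Σ|X[k]|², so Σ|X[k]|² = N·Σ|x[n]|² = 5·27.0000

Σ|X[k]|² = N·Σ|x[n]|² = 5·27.0000 = 135.0000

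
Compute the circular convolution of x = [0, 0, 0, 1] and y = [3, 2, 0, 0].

(x ⊛ y)[n] = Σ(m=0 to 3) x[m] · y[(n-m) mod 4]

Computing each output sample:
(x ⊛ y)[0] = 2
(x ⊛ y)[1] = 0
(x ⊛ y)[2] = 0
(x ⊛ y)[3] = 3

x ⊛ y = [2, 0, 0, 3]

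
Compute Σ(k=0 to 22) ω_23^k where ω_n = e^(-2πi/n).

Sum of all nth roots of unity equals 0 for n > 1 (geometric series with r ≠ 1).

0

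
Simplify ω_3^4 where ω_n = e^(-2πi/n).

Since ω_3^3 = 1, powers reduce modulo 3.
4 mod 3 = 1
So ω_3^4 = ω_3^1 = e^(-2πi·1/3)

ω_3^4 = ω_3^1 = -0.5000-0.8660i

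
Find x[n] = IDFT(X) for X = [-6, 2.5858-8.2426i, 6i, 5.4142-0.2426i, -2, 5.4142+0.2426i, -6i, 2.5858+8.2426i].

x[n] = (1/8) Σ(k=0 to 7) X[k] · e^(2πikn/8)

Computing each x[n]:
x[0] = 1
x[1] = -1
x[2] = 1
x[3] = 3
x[4] = -3
x[5] = -3
x[6] = -3
x[7] = -1

x = [1, -1, 1, 3, -3, -3, -3, -1]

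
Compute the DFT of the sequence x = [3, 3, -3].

X[k] = Σ(n=0 to 2) x[n] · ω_3^(nk)
where ω_3 = e^(-2πi/3)

Computing each X[k]:
X[0] = 3
X[1] = 3.0000-5.1962i
X[2] = 3.0000+5.1962i

X = [3, 3.0000-5.1962i, 3.0000+5.1962i]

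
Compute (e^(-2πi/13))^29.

Since ω_13^13 = 1, powers reduce modulo 13.
29 mod 13 = 3
So ω_13^29 = ω_13^3 = e^(-2πi·3/13)

ω_13^29 = ω_13^3 = 0.1205-0.9927i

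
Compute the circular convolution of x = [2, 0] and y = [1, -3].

(x ⊛ y)[n] = Σ(m=0 to 1) x[m] · y[(n-m) mod 2]

Computing each output sample:
(x ⊛ y)[0] = 2
(x ⊛ y)[1] = -6

x ⊛ y = [2, -6]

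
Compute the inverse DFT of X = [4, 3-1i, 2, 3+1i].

x[n] = (1/4) Σ(k=0 to 3) X[k] · e^(2πikn/4)

Computing each x[n]:
x[0] = 3
x[1] = 1
x[2] = 0
x[3] = 0

x = [3, 1, 0, 0]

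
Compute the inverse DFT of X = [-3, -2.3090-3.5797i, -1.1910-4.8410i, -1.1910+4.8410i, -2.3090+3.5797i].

x[n] = (1/5) Σ(k=0 to 4) X[k] · e^(2πikn/5)

Computing each x[n]:
x[0] = -2
x[1] = 2
x[2] = -1
x[3] = 1
x[4] = -3

x = [-2, 2, -1, 1, -3]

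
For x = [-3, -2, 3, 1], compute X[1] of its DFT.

X[1] = Σ(n=0 to 3) x[n] · ω_4^(1n) where ω_4 = e^(-2πi/4)
= (-3)·ω_4^0 + (-2)·ω_4^1 + (3)·ω_4^2 + (1)·ω_4^3

X[1] = -6+3i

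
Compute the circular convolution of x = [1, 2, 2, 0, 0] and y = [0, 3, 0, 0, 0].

(x ⊛ y)[n] = Σ(m=0 to 4) x[m] · y[(n-m) mod 5]

Computing each output sample:
(x ⊛ y)[0] = 0
(x ⊛ y)[1] = 3
(x ⊛ y)[2] = 6
(x ⊛ y)[3] = 6
(x ⊛ y)[4] = 0

x ⊛ y = [0, 3, 6, 6, 0]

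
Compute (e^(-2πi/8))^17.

Since ω_8^8 = 1, powers reduce modulo 8.
17 mod 8 = 1
So ω_8^17 = ω_8^1 = e^(-2πi·1/8)

ω_8^17 = ω_8^1 = 0.7071-0.7071i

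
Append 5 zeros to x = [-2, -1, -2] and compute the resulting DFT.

Original 3-point DFT: [-5, -0.5000-0.8660i, -0.5000+0.8660i]
Zero-padded 8-point DFT provides frequency interpolation.

DFT_8([x, 0, ...]) = [-5, -2.7071+2.7071i, 1i, -1.2929-1.2929i, -3, -1.2929+1.2929i, -1i, -2.7071-2.7071i]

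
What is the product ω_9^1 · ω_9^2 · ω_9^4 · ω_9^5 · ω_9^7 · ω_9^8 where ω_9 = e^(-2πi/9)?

The primitive 9th roots of unity are ω_9^k for k coprime to 9: k ∈ {1, 2, 4, 5, 7, 8}
Their product equals the constant term of the cyclotomic polynomial Φ_9(x) up to sign.
For n ≥ 3, the product of all primitive nth roots of unity is 1. (For n=1 it is 1; for n=2 it is -1.)

1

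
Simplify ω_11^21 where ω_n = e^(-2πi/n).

Since ω_11^11 = 1, powers reduce modulo 11.
21 mod 11 = 10
So ω_11^21 = ω_11^10 = e^(-2πi·10/11)

ω_11^21 = ω_11^10 = 0.8413+0.5406i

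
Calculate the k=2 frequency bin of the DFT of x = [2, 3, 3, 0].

X[2] = Σ(n=0 to 3) x[n] · ω_4^(2n) where ω_4 = e^(-2πi/4)
= (2)·ω_4^0 + (3)·ω_4^2 + (3)·ω_4^4 + (0)·ω_4^6

X[2] = 2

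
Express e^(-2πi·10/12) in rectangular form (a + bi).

ω_12^10 = e^(-2πi·10/12)
= cos(-2π·10/12) + i·sin(-2π·10/12)
= cos(-20π/12) + i·sin(-20π/12)

ω_12^10 = cos(-20π/12) + i·sin(-20π/12) = 0.5000+0.8660i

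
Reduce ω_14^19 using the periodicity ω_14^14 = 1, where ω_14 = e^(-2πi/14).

Since ω_14^14 = 1, powers reduce modulo 14.
19 mod 14 = 5
So ω_14^19 = ω_14^5 = e^(-2πi·5/14)

ω_14^19 = ω_14^5 = -0.6235-0.7818i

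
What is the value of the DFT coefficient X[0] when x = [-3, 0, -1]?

X[0] = Σ(n=0 to 2) x[n] · ω_3^0 = Σ x[n]
= (-3) + (0) + (-1)

X[0] = -4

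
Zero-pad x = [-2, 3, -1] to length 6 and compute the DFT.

Original 3-point DFT: [0, -3.0000-3.4641i, -3.0000+3.4641i]
Zero-padded 6-point DFT provides frequency interpolation.

DFT_6([x, 0, ...]) = [0, -1.7321i, -3.0000-3.4641i, -6, -3.0000+3.4641i, 1.7321i]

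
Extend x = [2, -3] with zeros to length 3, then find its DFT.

Original 2-point DFT: [-1, 5]
Zero-padded 3-point DFT provides frequency interpolation.

DFT_3([x, 0, ...]) = [-1, 3.5000+2.5981i, 3.5000-2.5981i]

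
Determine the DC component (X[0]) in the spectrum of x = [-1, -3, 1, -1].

X[0] = Σ(n=0 to 3) x[n] · ω_4^0 = Σ x[n]
= (-1) + (-3) + (1) + (-1)

X[0] = -4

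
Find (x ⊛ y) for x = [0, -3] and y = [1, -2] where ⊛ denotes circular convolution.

(x ⊛ y)[n] = Σ(m=0 to 1) x[m] · y[(n-m) mod 2]

Computing each output sample:
(x ⊛ y)[0] = 6
(x ⊛ y)[1] = -3

x ⊛ y = [6, -3]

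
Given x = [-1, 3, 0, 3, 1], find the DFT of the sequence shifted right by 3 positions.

Time shift by 3: X_shifted[k] = ω_5^(3k) · X[k]
Shifted x = [0, 3, 1, -1, 3]

DFT(x[n-3]) = [6, 1.8541-1.1756i, -4.8541+1.9021i, -4.8541-1.9021i, 1.8541+1.1756i]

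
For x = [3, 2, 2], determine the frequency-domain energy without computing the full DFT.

Parseval: Σ|x[n]|² = (1/N)Σ|X[k]|², so Σ|X[k]|² = N·Σ|x[n]|² = 3·17.0000

Σ|X[k]|² = N·Σ|x[n]|² = 3·17.0000 = 51.0000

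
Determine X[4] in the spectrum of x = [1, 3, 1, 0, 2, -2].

X[4] = Σ(n=0 to 5) x[n] · ω_6^(4n) where ω_6 = e^(-2πi/6)
= (1)·ω_6^0 + (3)·ω_6^4 + (1)·ω_6^8 + (0)·ω_6^12 + (2)·ω_6^16 + (-2)·ω_6^20

X[4] = -1.0000+5.1962i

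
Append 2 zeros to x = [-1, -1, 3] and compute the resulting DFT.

Original 3-point DFT: [1, -2.0000+3.4641i, -2.0000-3.4641i]
Zero-padded 5-point DFT provides frequency interpolation.

DFT_5([x, 0, ...]) = [1, -3.7361-0.8123i, 0.7361+3.4410i, 0.7361-3.4410i, -3.7361+0.8123i]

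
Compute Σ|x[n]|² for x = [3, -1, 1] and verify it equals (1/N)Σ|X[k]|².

Time domain:
Σ|x[n]|² = |3|² + |-1|² + |1|² = 11.0000

Frequency domain:
(1/3)Σ|X[k]|² = (1/3)(|3|² + |3.0000+1.7321i|² + |3.0000-1.7321i|²) = (1/3)·33.0000 = 11.0000

Both sides agree, confirming Parseval's theorem.

Σ|x[n]|² = (1/N)Σ|X[k]|² = 11.0000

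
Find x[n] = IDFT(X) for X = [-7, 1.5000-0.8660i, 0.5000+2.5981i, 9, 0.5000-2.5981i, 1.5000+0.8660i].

x[n] = (1/6) Σ(k=0 to 5) X[k] · e^(2πikn/6)

Computing each x[n]:
x[0] = 1
x[1] = -3
x[2] = 1
x[3] = -3
x[4] = -1
x[5] = -2

x = [1, -3, 1, -3, -1, -2]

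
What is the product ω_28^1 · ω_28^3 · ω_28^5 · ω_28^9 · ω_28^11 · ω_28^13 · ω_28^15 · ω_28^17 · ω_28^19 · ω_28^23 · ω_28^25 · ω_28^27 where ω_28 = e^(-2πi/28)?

The primitive 28th roots of unity are ω_28^k for k coprime to 28: k ∈ {1, 3, 5, 9, 11, 13, 15, 17, 19, 23, 25, 27}
Their product equals the constant term of the cyclotomic polynomial Φ_28(x) up to sign.
For n ≥ 3, the product of all primitive nth roots of unity is 1. (For n=1 it is 1; for n=2 it is -1.)

1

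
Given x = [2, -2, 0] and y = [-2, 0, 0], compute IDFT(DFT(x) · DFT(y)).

(x ⊛ y)[n] = Σ(m=0 to 2) x[m] · y[(n-m) mod 3]

Computing each output sample:
(x ⊛ y)[0] = -4
(x ⊛ y)[1] = 4
(x ⊛ y)[2] = 0

x ⊛ y = [-4, 4, 0]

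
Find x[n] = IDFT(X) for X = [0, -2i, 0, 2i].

x[n] = (1/4) Σ(k=0 to 3) X[k] · e^(2πikn/4)

Computing each x[n]:
x[0] = 0
x[1] = 1
x[2] = 0
x[3] = -1

x = [0, 1, 0, -1]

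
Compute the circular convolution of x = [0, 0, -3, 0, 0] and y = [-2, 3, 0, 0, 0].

(x ⊛ y)[n] = Σ(m=0 to 4) x[m] · y[(n-m) mod 5]

Computing each output sample:
(x ⊛ y)[0] = 0
(x ⊛ y)[1] = 0
(x ⊛ y)[2] = 6
(x ⊛ y)[3] = -9
(x ⊛ y)[4] = 0

x ⊛ y = [0, 0, 6, -9, 0]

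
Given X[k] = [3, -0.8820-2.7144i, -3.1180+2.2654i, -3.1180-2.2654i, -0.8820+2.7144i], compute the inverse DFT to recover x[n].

x[n] = (1/5) Σ(k=0 to 4) X[k] · e^(2πikn/5)

Computing each x[n]:
x[0] = -1
x[1] = 2
x[2] = 2
x[3] = -1
x[4] = 1

x = [-1, 2, 2, -1, 1]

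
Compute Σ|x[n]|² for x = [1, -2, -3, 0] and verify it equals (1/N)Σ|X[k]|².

Time domain:
Σ|x[n]|² = |1|² + |-2|² + |-3|² + |0|² = 14.0000

Frequency domain:
(1/4)Σ|X[k]|² = (1/4)(|-4|² + |4+2i|² + |0|² + |4-2i|²) = (1/4)·56.0000 = 14.0000

Both sides agree, confirming Parseval's theorem.

Σ|x[n]|² = (1/N)Σ|X[k]|² = 14.0000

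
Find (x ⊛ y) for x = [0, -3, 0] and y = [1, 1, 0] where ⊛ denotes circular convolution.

(x ⊛ y)[n] = Σ(m=0 to 2) x[m] · y[(n-m) mod 3]

Computing each output sample:
(x ⊛ y)[0] = 0
(x ⊛ y)[1] = -3
(x ⊛ y)[2] = -3

x ⊛ y = [0, -3, -3]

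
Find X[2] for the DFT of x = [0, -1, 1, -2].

X[2] = Σ(n=0 to 3) x[n] · ω_4^(2n) where ω_4 = e^(-2πi/4)
= (0)·ω_4^0 + (-1)·ω_4^2 + (1)·ω_4^4 + (-2)·ω_4^6

X[2] = 4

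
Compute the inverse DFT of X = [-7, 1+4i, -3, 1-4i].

x[n] = (1/4) Σ(k=0 to 3) X[k] · e^(2πikn/4)

Computing each x[n]:
x[0] = -2
x[1] = -3
x[2] = -3
x[3] = 1

x = [-2, -3, -3, 1]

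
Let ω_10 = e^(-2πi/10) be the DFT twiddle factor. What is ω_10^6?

ω_10^6 = e^(-2πi·6/10)
= cos(-2π·6/10) + i·sin(-2π·6/10)
= cos(-12π/10) + i·sin(-12π/10)

ω_10^6 = cos(-12π/10) + i·sin(-12π/10) = -0.8090+0.5878i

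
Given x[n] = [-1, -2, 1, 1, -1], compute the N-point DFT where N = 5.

X[k] = Σ(n=0 to 4) x[n] · ω_5^(nk)
where ω_5 = e^(-2πi/5)

Computing each X[k]:
X[0] = -2
X[1] = -3.5451+0.9511i
X[2] = 2.0451+0.5878i
X[3] = 2.0451-0.5878i
X[4] = -3.5451-0.9511i

X = [-2, -3.5451+0.9511i, 2.0451+0.5878i, 2.0451-0.5878i, -3.5451-0.9511i]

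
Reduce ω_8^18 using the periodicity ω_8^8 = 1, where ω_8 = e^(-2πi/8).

Since ω_8^8 = 1, powers reduce modulo 8.
18 mod 8 = 2
So ω_8^18 = ω_8^2 = e^(-2πi·2/8)

ω_8^18 = ω_8^2 = -1i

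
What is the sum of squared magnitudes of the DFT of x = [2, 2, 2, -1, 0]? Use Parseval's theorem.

Parseval: Σ|x[n]|² = (1/N)Σ|X[k]|², so Σ|X[k]|² = N·Σ|x[n]|² = 5·13.0000

Σ|X[k]|² = N·Σ|x[n]|² = 5·13.0000 = 65.0000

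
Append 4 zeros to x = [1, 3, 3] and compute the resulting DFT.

Original 3-point DFT: [7, -2, -2]
Zero-padded 7-point DFT provides frequency interpolation.

DFT_7([x, 0, ...]) = [7, 2.2029-5.2703i, -2.3705-1.6231i, 0.1676+1.0438i, 0.1676-1.0438i, -2.3705+1.6231i, 2.2029+5.2703i]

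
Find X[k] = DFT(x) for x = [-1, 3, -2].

X[k] = Σ(n=0 to 2) x[n] · ω_3^(nk)
where ω_3 = e^(-2πi/3)

Computing each X[k]:
X[0] = 0
X[1] = -1.5000-4.3301i
X[2] = -1.5000+4.3301i

X = [0, -1.5000-4.3301i, -1.5000+4.3301i]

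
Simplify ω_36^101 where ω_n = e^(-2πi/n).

Since ω_36^36 = 1, powers reduce modulo 36.
101 mod 36 = 29
So ω_36^101 = ω_36^29 = e^(-2πi·29/36)

ω_36^101 = ω_36^29 = 0.3420+0.9397i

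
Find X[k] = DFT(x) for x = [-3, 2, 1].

X[k] = Σ(n=0 to 2) x[n] · ω_3^(nk)
where ω_3 = e^(-2πi/3)

Computing each X[k]:
X[0] = 0
X[1] = -4.5000-0.8660i
X[2] = -4.5000+0.8660i

X = [0, -4.5000-0.8660i, -4.5000+0.8660i]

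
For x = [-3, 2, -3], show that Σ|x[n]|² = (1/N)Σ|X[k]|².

Time domain:
Σ|x[n]|² = |-3|² + |2|² + |-3|² = 22.0000

Frequency domain:
(1/3)Σ|X[k]|² = (1/3)(|-4|² + |-2.5000-4.3301i|² + |-2.5000+4.3301i|²) = (1/3)·66.0000 = 22.0000

Both sides agree, confirming Parseval's theorem.

Σ|x[n]|² = (1/N)Σ|X[k]|² = 22.0000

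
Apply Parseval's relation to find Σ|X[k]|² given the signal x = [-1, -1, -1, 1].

Parseval: Σ|x[n]|² = (1/N)Σ|X[k]|², so Σ|X[k]|² = N·Σ|x[n]|² = 4·4.0000

Σ|X[k]|² = N·Σ|x[n]|² = 4·4.0000 = 16.0000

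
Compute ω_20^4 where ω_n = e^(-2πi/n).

ω_20^4 = e^(-2πi·4/20)
= cos(-2π·4/20) + i·sin(-2π·4/20)
= cos(-8π/20) + i·sin(-8π/20)

ω_20^4 = cos(-8π/20) + i·sin(-8π/20) = 0.3090-0.9511i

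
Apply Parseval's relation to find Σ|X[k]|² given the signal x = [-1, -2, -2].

Parseval: Σ|x[n]|² = (1/N)Σ|X[k]|², so Σ|X[k]|² = N·Σ|x[n]|² = 3·9.0000

Σ|X[k]|² = N·Σ|x[n]|² = 3·9.0000 = 27.0000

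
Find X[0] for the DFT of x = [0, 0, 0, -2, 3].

X[0] = Σ(n=0 to 4) x[n] · ω_5^0 = Σ x[n]
= (0) + (0) + (0) + (-2) + (3)

X[0] = 1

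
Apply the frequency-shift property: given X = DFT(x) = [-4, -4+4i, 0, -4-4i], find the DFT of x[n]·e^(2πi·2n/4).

Modulation property: DFT(ω_4^(-2n)·x[n]) = X[(k-2) mod 4], so circularly shift X by 2 positions.

X[k-2] = [0, -4-4i, -4, -4+4i]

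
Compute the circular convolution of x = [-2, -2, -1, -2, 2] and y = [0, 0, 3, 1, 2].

(x ⊛ y)[n] = Σ(m=0 to 4) x[m] · y[(n-m) mod 5]

Computing each output sample:
(x ⊛ y)[0] = -11
(x ⊛ y)[1] = 2
(x ⊛ y)[2] = -8
(x ⊛ y)[3] = -4
(x ⊛ y)[4] = -9

x ⊛ y = [-11, 2, -8, -4, -9]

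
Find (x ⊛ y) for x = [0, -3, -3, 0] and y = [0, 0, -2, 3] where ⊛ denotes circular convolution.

(x ⊛ y)[n] = Σ(m=0 to 3) x[m] · y[(n-m) mod 4]

Computing each output sample:
(x ⊛ y)[0] = -3
(x ⊛ y)[1] = -9
(x ⊛ y)[2] = 0
(x ⊛ y)[3] = 6

x ⊛ y = [-3, -9, 0, 6]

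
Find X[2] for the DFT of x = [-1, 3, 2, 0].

X[2] = Σ(n=0 to 3) x[n] · ω_4^(2n) where ω_4 = e^(-2πi/4)
= (-1)·ω_4^0 + (3)·ω_4^2 + (2)·ω_4^4 + (0)·ω_4^6

X[2] = -2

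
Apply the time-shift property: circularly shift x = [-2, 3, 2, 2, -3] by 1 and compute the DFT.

Time shift by 1: X_shifted[k] = ω_5^(1k) · X[k]
Shifted x = [-3, -2, 3, 2, 2]

DFT(x[n-1]) = [2, -7.0451+3.2164i, -1.4549+3.3022i, -1.4549-3.3022i, -7.0451-3.2164i]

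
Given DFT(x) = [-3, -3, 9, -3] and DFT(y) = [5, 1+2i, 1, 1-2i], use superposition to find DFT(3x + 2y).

By linearity: DFT(3x + 2y) = 3·DFT(x) + 2·DFT(y)
= 3·[-3, -3, 9, -3] + 2·[5, 1+2i, 1, 1-2i]

Computing element-wise:
Z[0] = 3·(-3) + 2·(5) = 1
Z[1] = 3·(-3) + 2·(1+2i) = -7+4i
Z[2] = 3·(9) + 2·(1) = 29
Z[3] = 3·(-3) + 2·(1-2i) = -7-4i

DFT(3x + 2y) = 3·X + 2·Y = [1, -7+4i, 29, -7-4i]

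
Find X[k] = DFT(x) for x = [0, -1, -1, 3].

X[k] = Σ(n=0 to 3) x[n] · ω_4^(nk)
where ω_4 = e^(-2πi/4)

Computing each X[k]:
X[0] = 1
X[1] = 1+4i
X[2] = -3
X[3] = 1-4i

X = [1, 1+4i, -3, 1-4i]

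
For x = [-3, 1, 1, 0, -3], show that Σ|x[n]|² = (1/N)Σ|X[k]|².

Time domain:
Σ|x[n]|² = |-3|² + |1|² + |1|² + |0|² + |-3|² = 20.0000

Frequency domain:
(1/5)Σ|X[k]|² = (1/5)(|-4|² + |-4.4271-4.3920i|² + |-1.0729-1.4001i|² + |-1.0729+1.4001i|² + |-4.4271+4.3920i|²) = (1/5)·100.0000 = 20.0000

Both sides agree, confirming Parseval's theorem.

Σ|x[n]|² = (1/N)Σ|X[k]|² = 20.0000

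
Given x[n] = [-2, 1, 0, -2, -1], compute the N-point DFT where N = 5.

X[k] = Σ(n=0 to 4) x[n] · ω_5^(nk)
where ω_5 = e^(-2πi/5)

Computing each X[k]:
X[0] = -4
X[1] = -0.3820-3.0777i
X[2] = -2.6180+0.7265i
X[3] = -2.6180-0.7265i
X[4] = -0.3820+3.0777i

X = [-4, -0.3820-3.0777i, -2.6180+0.7265i, -2.6180-0.7265i, -0.3820+3.0777i]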